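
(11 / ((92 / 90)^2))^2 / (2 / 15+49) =676603125 / 299989552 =2.26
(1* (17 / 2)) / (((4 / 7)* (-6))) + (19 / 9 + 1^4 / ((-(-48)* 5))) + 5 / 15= -11 / 360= -0.03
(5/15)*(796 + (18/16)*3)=6395/24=266.46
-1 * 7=-7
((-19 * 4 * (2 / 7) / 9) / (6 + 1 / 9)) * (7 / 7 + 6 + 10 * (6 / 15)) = -152 / 35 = -4.34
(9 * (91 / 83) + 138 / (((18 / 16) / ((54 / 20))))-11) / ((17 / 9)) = 1232802 / 7055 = 174.74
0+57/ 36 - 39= -37.42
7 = 7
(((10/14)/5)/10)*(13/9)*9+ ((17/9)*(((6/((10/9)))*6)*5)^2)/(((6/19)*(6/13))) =340119.19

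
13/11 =1.18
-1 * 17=-17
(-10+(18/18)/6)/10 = -59/60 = -0.98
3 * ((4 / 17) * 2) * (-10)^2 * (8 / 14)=9600 / 119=80.67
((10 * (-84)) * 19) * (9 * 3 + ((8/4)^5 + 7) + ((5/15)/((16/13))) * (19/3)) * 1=-6484415/6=-1080735.83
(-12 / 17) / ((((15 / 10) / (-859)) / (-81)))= -556632 / 17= -32743.06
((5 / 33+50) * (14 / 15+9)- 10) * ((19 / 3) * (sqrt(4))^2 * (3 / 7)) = 3673004 / 693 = 5300.15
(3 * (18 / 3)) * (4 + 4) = 144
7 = 7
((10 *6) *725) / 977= 43500 / 977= 44.52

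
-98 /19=-5.16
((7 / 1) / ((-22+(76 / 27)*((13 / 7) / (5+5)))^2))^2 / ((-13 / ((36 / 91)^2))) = -64596985700625 / 23299783795569079552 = -0.00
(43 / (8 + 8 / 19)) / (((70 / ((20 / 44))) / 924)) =2451 / 80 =30.64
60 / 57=20 / 19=1.05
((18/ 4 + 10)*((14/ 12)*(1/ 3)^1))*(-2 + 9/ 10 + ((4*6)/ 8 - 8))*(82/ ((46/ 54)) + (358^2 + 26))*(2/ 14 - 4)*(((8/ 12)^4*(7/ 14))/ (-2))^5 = -222702212096/ 44553356235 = -5.00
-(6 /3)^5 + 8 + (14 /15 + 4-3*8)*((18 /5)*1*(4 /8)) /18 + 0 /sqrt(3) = -1943 /75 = -25.91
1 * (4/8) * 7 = 7/2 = 3.50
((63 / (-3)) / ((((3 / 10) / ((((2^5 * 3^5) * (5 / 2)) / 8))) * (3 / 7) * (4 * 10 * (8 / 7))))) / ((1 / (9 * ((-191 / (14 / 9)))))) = 307021995 / 32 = 9594437.34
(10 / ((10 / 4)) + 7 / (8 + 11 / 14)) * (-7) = -4130 / 123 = -33.58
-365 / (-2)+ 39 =443 / 2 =221.50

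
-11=-11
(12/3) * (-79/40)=-79/10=-7.90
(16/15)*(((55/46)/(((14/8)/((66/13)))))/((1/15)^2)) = 1742400/2093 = 832.49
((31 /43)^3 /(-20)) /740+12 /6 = 2353377409 /1176703600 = 2.00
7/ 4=1.75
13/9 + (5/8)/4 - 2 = -115/288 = -0.40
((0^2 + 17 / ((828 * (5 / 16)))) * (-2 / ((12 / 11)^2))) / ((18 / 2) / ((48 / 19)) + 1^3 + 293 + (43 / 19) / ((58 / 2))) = -9067256 / 24442550685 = -0.00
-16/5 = -3.20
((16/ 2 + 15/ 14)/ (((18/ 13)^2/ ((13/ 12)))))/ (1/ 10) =51.26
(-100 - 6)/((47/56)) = -5936/47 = -126.30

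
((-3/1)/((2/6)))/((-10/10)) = 9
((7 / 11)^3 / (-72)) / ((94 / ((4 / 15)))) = -343 / 33780780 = -0.00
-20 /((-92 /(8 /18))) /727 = 20 /150489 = 0.00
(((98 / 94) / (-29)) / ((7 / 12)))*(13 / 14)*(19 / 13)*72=-8208 / 1363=-6.02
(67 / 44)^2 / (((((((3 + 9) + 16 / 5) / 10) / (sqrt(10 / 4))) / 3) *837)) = 112225 *sqrt(10) / 41050944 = 0.01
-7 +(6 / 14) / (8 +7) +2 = -174 / 35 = -4.97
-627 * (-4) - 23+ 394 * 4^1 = 4061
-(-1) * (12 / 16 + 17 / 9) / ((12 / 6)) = 95 / 72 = 1.32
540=540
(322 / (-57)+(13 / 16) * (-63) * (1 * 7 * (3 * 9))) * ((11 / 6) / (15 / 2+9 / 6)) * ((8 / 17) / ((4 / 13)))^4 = -2773576674869 / 257077638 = -10788.87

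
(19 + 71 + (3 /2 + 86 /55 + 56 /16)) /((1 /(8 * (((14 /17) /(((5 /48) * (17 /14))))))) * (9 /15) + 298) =133242368 /411208215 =0.32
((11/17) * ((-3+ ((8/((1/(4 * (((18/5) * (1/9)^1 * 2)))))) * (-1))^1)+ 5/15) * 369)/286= -26076/1105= -23.60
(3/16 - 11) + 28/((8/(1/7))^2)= -605/56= -10.80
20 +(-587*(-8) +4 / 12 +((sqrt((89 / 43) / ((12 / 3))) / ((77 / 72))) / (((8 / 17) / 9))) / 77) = 1377*sqrt(3827) / 509894 +14149 / 3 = 4716.50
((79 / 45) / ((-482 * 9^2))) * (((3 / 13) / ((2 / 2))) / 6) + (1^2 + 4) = 228395621 / 45679140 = 5.00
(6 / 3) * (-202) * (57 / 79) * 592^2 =-8070484992 / 79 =-102158037.87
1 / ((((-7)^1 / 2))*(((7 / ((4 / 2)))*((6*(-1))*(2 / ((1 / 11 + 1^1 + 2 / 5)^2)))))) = 6724 / 444675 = 0.02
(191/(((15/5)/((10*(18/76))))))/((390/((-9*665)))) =-60165/26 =-2314.04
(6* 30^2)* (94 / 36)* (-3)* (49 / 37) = -2072700 / 37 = -56018.92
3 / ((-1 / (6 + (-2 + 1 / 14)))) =-171 / 14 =-12.21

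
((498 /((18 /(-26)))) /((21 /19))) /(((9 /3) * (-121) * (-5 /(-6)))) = 82004 /38115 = 2.15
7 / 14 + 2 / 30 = 17 / 30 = 0.57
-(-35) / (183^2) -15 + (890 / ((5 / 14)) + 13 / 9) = 27666887 / 11163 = 2478.45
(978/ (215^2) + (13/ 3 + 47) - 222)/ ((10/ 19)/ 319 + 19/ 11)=-143429116226/ 1453175325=-98.70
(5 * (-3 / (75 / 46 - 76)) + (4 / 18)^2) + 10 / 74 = 3959743 / 10252737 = 0.39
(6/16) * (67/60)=0.42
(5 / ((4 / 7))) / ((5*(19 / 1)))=7 / 76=0.09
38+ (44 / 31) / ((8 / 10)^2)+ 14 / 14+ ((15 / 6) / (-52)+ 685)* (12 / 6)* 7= 7762219 / 806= 9630.54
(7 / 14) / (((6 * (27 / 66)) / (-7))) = -77 / 54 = -1.43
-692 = -692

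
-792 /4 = -198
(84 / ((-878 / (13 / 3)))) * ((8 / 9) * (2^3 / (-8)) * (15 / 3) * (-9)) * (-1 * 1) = 7280 / 439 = 16.58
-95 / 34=-2.79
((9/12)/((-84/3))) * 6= -9/56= -0.16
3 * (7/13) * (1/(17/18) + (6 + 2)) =3234/221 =14.63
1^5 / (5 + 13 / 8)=8 / 53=0.15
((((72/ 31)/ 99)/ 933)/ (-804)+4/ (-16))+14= 3517181407/ 255795012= 13.75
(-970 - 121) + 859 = -232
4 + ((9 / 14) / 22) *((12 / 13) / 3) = 4013 / 1001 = 4.01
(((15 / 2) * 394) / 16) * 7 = 1292.81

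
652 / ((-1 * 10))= -326 / 5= -65.20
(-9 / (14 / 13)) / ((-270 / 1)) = 13 / 420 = 0.03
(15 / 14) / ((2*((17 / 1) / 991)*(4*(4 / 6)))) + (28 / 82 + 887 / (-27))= -87679447 / 4215456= -20.80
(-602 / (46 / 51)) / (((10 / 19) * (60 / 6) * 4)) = -291669 / 9200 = -31.70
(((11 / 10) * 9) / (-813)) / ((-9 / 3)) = 11 / 2710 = 0.00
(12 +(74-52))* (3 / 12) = 17 / 2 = 8.50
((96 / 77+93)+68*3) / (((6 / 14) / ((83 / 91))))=635365 / 1001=634.73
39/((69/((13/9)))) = 169/207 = 0.82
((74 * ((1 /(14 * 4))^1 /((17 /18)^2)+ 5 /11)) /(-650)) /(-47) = 781477 /679829150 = 0.00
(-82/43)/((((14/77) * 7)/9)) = -4059/301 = -13.49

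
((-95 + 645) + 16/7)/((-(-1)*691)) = 3866/4837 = 0.80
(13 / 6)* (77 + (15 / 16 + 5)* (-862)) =-174759 / 16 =-10922.44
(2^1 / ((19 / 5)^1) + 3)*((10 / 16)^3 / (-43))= -8375 / 418304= -0.02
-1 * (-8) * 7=56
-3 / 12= -1 / 4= -0.25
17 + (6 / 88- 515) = -21909 / 44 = -497.93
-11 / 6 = -1.83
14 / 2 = 7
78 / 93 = 26 / 31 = 0.84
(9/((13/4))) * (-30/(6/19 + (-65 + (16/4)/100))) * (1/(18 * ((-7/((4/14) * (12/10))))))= -34200/9779861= -0.00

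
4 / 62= 2 / 31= 0.06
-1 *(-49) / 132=49 / 132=0.37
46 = 46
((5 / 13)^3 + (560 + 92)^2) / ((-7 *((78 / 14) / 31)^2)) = -2094235318217 / 1113879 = -1880128.20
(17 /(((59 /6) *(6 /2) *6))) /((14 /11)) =187 /2478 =0.08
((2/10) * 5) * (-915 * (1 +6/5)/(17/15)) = -30195/17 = -1776.18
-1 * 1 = -1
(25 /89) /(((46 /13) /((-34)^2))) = 187850 /2047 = 91.77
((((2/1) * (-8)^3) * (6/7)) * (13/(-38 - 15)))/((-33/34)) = -221.81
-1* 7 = -7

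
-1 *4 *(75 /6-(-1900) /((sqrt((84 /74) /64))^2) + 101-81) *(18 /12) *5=-22502825 /7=-3214689.29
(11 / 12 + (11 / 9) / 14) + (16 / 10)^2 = 22453 / 6300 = 3.56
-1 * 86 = -86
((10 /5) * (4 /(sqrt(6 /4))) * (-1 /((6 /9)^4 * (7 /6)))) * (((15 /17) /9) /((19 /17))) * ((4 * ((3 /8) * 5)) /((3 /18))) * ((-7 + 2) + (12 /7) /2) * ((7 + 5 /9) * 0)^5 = 0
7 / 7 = 1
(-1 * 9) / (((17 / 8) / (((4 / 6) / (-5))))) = 48 / 85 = 0.56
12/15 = 0.80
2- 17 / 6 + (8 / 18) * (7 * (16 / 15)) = 671 / 270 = 2.49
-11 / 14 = -0.79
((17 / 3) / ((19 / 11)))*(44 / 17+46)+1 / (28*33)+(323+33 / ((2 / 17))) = 13393553 / 17556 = 762.90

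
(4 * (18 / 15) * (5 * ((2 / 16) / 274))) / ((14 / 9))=27 / 3836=0.01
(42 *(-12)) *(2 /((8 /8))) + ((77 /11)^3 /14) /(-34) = -68593 /68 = -1008.72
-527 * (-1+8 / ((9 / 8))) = -28985 / 9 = -3220.56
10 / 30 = 0.33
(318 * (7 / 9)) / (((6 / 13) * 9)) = 4823 / 81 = 59.54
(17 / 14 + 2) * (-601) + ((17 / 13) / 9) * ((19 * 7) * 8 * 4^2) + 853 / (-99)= 9606671 / 18018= 533.17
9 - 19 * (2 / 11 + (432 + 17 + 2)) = -94198 / 11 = -8563.45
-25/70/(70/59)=-0.30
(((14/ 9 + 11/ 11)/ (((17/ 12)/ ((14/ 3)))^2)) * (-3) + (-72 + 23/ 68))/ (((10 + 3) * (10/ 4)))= -107407/ 22542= -4.76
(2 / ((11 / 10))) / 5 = 4 / 11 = 0.36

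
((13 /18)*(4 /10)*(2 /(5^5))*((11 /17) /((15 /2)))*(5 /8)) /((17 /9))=143 /27093750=0.00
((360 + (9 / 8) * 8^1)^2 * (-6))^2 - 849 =667433444307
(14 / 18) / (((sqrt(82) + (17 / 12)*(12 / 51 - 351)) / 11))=-0.02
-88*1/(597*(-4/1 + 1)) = 88/1791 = 0.05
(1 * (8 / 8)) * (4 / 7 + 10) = 74 / 7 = 10.57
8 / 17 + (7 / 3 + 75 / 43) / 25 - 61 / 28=-1.54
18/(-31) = -18/31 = -0.58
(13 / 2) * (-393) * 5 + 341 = -24863 / 2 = -12431.50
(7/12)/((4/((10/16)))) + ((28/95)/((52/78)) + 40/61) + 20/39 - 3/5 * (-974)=586.10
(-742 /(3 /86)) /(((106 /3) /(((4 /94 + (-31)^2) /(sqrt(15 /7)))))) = -27191738* sqrt(105) /705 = -395223.26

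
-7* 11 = -77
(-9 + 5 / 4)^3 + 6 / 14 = -208345 / 448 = -465.06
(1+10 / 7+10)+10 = 157 / 7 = 22.43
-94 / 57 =-1.65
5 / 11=0.45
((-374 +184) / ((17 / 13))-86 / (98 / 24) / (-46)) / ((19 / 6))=-16649508 / 364021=-45.74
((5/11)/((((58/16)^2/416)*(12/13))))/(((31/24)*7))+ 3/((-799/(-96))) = 3343585376/1603966133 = 2.08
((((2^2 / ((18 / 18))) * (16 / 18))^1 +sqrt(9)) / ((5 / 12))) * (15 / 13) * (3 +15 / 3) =1888 / 13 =145.23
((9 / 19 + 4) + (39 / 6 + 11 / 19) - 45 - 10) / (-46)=1651 / 1748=0.94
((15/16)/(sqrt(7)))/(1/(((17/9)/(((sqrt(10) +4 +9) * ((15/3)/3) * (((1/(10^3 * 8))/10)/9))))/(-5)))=-663000 * sqrt(7)/371 +51000 * sqrt(70)/371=-3578.00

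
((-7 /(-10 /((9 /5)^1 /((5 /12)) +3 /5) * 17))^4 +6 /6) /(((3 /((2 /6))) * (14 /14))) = 326803463075041 /2936285156250000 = 0.11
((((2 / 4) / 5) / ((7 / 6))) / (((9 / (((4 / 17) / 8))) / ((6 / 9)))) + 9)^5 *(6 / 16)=22145.67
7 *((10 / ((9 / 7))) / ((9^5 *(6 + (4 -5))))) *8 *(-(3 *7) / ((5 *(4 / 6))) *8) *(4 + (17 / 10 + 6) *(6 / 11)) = -900032 / 1476225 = -0.61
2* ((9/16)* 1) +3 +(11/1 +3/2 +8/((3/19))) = 1615/24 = 67.29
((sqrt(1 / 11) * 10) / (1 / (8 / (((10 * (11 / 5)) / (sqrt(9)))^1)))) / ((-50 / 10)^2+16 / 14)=280 * sqrt(11) / 7381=0.13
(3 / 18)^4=1 / 1296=0.00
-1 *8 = -8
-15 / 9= -5 / 3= -1.67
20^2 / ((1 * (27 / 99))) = 4400 / 3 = 1466.67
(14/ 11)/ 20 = 7/ 110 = 0.06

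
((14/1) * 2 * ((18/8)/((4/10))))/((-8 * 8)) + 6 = 453/128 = 3.54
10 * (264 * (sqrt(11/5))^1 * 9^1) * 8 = 38016 * sqrt(55) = 281934.20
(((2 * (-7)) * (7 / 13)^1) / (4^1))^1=-49 / 26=-1.88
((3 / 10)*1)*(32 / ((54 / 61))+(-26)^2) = 9614 / 45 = 213.64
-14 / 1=-14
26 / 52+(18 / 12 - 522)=-520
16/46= 8/23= 0.35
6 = 6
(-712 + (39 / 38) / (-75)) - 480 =-1132413 / 950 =-1192.01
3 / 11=0.27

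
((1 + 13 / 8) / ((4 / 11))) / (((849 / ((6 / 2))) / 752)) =19.18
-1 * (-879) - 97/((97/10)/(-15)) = 1029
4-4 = 0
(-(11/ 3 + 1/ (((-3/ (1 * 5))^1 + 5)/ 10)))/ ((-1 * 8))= 49/ 66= 0.74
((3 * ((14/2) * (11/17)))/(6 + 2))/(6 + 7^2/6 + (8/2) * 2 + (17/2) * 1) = 693/12512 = 0.06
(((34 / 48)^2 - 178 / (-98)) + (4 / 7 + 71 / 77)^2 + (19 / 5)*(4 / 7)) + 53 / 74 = 4698191969 / 631794240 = 7.44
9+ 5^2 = 34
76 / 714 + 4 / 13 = 1922 / 4641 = 0.41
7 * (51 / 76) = 357 / 76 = 4.70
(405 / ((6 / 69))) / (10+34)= 9315 / 88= 105.85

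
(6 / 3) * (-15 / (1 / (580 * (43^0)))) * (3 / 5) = -10440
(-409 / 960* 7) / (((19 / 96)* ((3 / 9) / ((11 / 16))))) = -94479 / 3040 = -31.08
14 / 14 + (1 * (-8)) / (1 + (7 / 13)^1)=-21 / 5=-4.20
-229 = -229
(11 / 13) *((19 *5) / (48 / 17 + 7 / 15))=266475 / 10907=24.43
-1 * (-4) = 4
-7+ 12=5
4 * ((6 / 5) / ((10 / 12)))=144 / 25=5.76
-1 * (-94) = 94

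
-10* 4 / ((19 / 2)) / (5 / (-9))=144 / 19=7.58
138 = 138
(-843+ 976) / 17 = 133 / 17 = 7.82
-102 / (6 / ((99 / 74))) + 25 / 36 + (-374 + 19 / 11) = -5777599 / 14652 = -394.32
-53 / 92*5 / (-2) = 265 / 184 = 1.44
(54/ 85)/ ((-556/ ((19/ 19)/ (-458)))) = 27/ 10822540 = 0.00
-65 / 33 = -1.97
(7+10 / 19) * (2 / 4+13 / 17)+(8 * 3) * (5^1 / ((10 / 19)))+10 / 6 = 239.19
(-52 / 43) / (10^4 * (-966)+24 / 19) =247 / 1973054742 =0.00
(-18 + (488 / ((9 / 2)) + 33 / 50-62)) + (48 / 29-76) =-590387 / 13050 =-45.24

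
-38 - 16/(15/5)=-130/3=-43.33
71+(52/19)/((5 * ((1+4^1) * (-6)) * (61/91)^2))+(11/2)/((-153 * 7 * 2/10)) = 268550193341/3785931450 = 70.93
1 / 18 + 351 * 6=37909 / 18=2106.06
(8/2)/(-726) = -2/363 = -0.01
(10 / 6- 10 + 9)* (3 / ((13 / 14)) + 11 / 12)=647 / 234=2.76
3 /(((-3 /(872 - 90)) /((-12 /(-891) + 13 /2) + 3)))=-2209541 /297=-7439.53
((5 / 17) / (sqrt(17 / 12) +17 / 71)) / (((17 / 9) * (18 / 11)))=-23430 / 1397893 +277255 * sqrt(51) / 23764181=0.07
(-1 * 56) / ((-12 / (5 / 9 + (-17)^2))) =36484 / 27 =1351.26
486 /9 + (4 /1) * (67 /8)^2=5353 /16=334.56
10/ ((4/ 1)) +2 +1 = 11/ 2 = 5.50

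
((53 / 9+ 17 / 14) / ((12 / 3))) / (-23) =-0.08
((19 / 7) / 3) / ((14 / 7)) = 0.45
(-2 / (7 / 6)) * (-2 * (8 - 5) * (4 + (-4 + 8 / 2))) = 288 / 7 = 41.14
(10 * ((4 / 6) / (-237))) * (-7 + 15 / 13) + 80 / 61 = 832160 / 563823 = 1.48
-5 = -5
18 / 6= 3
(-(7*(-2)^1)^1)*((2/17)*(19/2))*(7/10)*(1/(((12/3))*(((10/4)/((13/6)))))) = 12103/5100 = 2.37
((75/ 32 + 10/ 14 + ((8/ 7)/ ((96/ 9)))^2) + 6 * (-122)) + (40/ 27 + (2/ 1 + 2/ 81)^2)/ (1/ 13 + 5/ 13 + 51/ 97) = -9263831489767/ 12808121760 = -723.28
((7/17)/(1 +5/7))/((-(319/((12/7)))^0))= -49/204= -0.24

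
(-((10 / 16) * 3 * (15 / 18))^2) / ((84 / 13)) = -8125 / 21504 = -0.38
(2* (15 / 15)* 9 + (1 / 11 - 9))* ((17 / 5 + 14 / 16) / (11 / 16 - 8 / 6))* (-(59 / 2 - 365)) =-625860 / 31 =-20189.03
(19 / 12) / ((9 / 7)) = 1.23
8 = 8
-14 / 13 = -1.08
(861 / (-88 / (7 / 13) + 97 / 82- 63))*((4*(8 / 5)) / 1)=-5271616 / 215485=-24.46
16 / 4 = 4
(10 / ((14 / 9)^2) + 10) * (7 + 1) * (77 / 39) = 223.22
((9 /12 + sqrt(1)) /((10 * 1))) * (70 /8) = 49 /32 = 1.53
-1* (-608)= 608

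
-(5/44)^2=-25/1936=-0.01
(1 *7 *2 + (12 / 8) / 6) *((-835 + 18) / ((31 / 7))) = -325983 / 124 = -2628.90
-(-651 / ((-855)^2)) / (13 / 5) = 217 / 633555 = 0.00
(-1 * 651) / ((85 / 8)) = -5208 / 85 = -61.27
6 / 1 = 6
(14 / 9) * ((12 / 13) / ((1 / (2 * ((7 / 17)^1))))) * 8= 6272 / 663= 9.46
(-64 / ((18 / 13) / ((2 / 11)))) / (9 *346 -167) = -832 / 291753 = -0.00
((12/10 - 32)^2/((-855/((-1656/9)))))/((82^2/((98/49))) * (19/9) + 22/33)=1090936/37931125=0.03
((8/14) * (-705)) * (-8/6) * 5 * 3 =56400/7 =8057.14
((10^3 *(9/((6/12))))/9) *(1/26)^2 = 500/169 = 2.96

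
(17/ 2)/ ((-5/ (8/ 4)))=-17/ 5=-3.40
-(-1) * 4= 4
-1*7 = -7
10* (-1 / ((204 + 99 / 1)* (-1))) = 10 / 303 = 0.03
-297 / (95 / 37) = -10989 / 95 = -115.67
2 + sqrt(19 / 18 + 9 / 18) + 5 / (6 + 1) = sqrt(14) / 3 + 19 / 7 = 3.96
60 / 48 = 5 / 4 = 1.25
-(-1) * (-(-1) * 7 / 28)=1 / 4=0.25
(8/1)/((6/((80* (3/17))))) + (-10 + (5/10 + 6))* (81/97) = 52441/3298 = 15.90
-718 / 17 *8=-5744 / 17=-337.88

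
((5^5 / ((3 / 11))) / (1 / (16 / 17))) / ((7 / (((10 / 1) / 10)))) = 1540.62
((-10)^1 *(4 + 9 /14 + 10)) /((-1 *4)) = 1025 /28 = 36.61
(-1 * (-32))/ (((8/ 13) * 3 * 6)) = 26/ 9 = 2.89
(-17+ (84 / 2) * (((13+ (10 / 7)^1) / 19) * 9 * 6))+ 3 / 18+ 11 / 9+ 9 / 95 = 2918627 / 1710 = 1706.80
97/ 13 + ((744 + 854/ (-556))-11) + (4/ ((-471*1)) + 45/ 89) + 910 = 249879729569/ 151495266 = 1649.42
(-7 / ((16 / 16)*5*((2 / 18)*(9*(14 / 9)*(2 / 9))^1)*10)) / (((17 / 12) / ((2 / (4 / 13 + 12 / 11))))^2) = -14907321 / 36125000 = -0.41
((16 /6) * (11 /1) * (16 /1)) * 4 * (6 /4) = 2816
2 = 2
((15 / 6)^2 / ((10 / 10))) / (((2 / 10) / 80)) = 2500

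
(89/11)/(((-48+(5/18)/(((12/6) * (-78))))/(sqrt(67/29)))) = -0.26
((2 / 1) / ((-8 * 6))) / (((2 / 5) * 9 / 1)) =-5 / 432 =-0.01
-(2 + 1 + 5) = -8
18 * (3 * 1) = 54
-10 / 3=-3.33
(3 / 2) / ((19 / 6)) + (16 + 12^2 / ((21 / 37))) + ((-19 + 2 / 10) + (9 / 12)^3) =10717027 / 42560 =251.81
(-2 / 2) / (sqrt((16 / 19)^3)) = -19*sqrt(19) / 64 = -1.29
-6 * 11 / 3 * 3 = -66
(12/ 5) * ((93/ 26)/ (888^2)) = 31/ 2847520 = 0.00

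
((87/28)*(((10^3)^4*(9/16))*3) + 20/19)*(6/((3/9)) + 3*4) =20920781250004200/133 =157299107142888.72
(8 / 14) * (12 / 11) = 48 / 77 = 0.62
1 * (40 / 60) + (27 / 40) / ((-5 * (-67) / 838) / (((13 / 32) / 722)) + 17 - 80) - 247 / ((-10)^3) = 4838938297 / 5290138500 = 0.91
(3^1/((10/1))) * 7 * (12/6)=21/5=4.20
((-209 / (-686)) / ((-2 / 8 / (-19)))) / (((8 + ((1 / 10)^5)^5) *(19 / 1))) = 4180000000000000000000000000 / 27440000000000000000000000343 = 0.15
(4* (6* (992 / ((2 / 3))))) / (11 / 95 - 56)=-3392640 / 5309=-639.04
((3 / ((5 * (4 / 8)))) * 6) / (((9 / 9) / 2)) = 72 / 5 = 14.40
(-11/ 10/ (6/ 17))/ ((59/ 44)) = -2057/ 885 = -2.32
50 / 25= 2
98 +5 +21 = 124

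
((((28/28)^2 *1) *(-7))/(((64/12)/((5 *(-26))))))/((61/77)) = 215.38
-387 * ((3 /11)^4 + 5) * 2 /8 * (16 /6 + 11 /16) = -761038467 /468512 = -1624.37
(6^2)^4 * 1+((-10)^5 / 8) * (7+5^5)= -37470384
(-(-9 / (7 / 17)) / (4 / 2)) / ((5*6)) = 51 / 140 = 0.36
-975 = -975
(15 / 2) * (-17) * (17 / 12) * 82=-59245 / 4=-14811.25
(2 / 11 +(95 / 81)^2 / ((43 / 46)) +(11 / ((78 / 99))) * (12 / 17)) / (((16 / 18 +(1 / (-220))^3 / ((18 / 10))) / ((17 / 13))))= 1528090772560000 / 90254878964757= 16.93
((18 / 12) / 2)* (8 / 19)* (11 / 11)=0.32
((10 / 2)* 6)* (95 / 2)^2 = 135375 / 2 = 67687.50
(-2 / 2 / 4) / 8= -1 / 32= -0.03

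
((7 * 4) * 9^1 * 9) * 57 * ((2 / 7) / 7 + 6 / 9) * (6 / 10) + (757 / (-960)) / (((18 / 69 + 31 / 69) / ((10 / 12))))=5162679281 / 94080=54875.42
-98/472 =-49/236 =-0.21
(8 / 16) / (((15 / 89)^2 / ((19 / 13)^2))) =2859481 / 76050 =37.60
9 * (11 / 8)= 99 / 8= 12.38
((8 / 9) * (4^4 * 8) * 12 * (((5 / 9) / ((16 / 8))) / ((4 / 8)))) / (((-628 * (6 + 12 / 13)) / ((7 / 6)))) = -372736 / 114453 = -3.26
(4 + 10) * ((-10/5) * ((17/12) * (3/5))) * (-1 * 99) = 2356.20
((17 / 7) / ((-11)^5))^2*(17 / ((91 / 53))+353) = 0.00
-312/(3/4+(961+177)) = -1248/4555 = -0.27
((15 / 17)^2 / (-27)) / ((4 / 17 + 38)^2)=-1 / 50700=-0.00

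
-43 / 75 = -0.57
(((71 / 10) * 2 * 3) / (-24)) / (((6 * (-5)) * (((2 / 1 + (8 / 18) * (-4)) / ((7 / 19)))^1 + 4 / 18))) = 1491 / 20800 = 0.07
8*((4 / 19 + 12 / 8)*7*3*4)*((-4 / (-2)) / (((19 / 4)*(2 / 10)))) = 2419.94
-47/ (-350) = 47/ 350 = 0.13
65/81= 0.80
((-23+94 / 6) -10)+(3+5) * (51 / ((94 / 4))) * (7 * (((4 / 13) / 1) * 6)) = 207.03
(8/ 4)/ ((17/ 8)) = 16/ 17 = 0.94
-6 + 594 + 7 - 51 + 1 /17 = 9249 /17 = 544.06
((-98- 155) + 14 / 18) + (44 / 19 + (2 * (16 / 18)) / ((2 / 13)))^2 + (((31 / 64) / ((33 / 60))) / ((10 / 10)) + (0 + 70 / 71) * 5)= -19730536811 / 365395536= -54.00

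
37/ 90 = 0.41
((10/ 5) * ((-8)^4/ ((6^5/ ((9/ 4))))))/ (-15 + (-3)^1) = -32/ 243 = -0.13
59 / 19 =3.11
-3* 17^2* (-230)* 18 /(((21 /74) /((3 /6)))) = 44269020 /7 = 6324145.71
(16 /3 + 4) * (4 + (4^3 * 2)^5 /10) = 160345445904 /5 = 32069089180.80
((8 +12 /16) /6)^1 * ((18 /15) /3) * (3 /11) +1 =1.16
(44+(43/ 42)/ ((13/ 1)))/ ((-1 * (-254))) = 24067/ 138684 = 0.17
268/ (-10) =-134/ 5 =-26.80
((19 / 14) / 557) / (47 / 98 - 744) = -7 / 2136095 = -0.00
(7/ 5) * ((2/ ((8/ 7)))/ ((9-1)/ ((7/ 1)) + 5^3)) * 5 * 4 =343/ 883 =0.39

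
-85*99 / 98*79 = -664785 / 98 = -6783.52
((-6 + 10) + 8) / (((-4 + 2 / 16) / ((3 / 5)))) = -288 / 155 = -1.86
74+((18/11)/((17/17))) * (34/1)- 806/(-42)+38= 43157/231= 186.83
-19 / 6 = -3.17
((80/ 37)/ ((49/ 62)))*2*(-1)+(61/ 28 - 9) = -89149/ 7252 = -12.29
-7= -7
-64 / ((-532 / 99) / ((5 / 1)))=7920 / 133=59.55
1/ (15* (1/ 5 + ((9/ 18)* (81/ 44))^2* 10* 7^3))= 0.00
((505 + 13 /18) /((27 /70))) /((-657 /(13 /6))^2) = 53844245 /3776065452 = 0.01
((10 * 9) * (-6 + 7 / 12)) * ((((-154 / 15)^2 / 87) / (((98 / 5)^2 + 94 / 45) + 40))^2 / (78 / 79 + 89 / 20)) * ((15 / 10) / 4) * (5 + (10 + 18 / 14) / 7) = -3121618500 / 1738036200881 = -0.00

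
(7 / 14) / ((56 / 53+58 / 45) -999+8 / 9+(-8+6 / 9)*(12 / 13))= -31005 / 62167186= -0.00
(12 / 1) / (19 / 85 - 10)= -340 / 277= -1.23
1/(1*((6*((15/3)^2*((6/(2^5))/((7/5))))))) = 56/1125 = 0.05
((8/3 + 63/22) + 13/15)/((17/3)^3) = 0.04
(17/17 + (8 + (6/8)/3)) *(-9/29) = -333/116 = -2.87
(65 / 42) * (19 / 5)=247 / 42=5.88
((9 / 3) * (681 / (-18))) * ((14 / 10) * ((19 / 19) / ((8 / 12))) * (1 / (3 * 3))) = -1589 / 60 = -26.48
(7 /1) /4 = 7 /4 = 1.75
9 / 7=1.29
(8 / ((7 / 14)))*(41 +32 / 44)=7344 / 11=667.64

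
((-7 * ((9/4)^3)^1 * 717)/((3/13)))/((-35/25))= 11325015/64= 176953.36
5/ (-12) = -5/ 12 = -0.42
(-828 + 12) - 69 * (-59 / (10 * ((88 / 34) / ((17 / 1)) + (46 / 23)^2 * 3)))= -27481401 / 35120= -782.50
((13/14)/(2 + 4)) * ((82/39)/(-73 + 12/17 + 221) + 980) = 48310777/318528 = 151.67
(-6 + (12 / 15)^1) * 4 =-104 / 5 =-20.80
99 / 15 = 33 / 5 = 6.60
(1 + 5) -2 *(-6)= 18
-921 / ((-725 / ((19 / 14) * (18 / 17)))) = 1.83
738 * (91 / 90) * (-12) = -8954.40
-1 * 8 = -8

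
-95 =-95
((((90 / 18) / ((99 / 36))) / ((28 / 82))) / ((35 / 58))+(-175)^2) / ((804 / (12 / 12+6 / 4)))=27519385 / 288904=95.25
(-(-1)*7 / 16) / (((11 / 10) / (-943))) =-33005 / 88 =-375.06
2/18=1/9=0.11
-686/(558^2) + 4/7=620327/1089774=0.57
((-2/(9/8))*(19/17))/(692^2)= -19/4579137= -0.00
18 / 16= 9 / 8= 1.12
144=144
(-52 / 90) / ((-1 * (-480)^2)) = 13 / 5184000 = 0.00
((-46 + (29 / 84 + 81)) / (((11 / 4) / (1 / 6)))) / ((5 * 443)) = 2969 / 3069990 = 0.00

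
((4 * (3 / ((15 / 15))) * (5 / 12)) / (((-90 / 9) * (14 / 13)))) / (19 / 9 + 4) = -117 / 1540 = -0.08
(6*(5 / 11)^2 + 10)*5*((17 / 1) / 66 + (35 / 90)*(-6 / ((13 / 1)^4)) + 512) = 3283103563000 / 114044073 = 28788.02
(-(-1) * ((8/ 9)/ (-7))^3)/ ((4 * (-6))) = 0.00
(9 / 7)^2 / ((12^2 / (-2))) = -9 / 392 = -0.02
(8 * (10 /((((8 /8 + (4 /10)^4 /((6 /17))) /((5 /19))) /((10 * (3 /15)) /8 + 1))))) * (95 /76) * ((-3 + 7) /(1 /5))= 23437500 /38209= 613.40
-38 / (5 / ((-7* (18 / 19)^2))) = 4536 / 95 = 47.75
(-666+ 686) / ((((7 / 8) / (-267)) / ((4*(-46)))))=7860480 / 7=1122925.71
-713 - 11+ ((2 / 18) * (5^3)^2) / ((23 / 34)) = 381382 / 207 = 1842.43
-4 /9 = -0.44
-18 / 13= -1.38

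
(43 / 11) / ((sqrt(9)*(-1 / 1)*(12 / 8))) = -86 / 99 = -0.87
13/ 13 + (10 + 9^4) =6572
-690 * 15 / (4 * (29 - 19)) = -1035 / 4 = -258.75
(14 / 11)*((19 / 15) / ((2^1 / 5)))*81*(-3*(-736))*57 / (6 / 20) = 1506496320 / 11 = 136954210.91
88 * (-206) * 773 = -14012944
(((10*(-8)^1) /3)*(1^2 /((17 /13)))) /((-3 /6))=2080 /51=40.78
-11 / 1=-11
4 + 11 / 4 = 27 / 4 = 6.75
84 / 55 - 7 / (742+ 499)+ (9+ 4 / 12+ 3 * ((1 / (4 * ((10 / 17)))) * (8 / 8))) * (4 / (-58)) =18765209 / 23752740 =0.79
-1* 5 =-5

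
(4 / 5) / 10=2 / 25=0.08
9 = 9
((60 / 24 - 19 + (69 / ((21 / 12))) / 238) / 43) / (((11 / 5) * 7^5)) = -136065 / 13244218526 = -0.00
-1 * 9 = -9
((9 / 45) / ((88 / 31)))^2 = 961 / 193600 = 0.00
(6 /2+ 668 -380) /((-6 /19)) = -1843 /2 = -921.50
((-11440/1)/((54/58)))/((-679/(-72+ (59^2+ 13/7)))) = 7921101760/128331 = 61723.99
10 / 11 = 0.91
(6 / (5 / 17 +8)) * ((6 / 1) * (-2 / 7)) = -408 / 329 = -1.24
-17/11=-1.55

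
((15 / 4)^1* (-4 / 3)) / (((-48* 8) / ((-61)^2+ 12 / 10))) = 18611 / 384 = 48.47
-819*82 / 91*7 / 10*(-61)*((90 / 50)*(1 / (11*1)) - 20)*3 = -515703699 / 275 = -1875286.18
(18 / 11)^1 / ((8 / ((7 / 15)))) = 21 / 220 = 0.10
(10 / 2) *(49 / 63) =35 / 9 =3.89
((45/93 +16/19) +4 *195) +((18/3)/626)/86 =12387692285/15854702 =781.33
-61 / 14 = -4.36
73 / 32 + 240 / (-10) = -695 / 32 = -21.72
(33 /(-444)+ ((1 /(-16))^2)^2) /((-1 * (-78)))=-0.00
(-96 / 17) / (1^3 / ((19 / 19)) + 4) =-96 / 85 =-1.13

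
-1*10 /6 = -5 /3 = -1.67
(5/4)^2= 25/16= 1.56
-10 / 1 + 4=-6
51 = 51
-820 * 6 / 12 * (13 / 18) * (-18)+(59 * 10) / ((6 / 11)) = 19235 / 3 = 6411.67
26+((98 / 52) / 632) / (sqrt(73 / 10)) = 49 * sqrt(730) / 1199536+26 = 26.00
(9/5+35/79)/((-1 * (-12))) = 443/2370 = 0.19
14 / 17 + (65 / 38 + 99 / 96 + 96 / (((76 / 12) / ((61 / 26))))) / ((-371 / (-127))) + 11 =1243065865 / 49850528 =24.94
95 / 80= 1.19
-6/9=-0.67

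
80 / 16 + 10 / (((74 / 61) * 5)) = 246 / 37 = 6.65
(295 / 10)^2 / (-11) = -3481 / 44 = -79.11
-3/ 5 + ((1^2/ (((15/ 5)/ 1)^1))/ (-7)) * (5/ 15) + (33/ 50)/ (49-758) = -1377539/ 2233350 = -0.62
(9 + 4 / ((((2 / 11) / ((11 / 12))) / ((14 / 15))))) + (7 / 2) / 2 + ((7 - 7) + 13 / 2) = 6493 / 180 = 36.07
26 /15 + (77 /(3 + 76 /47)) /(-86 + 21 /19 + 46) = 1.30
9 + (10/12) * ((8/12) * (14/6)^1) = 278/27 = 10.30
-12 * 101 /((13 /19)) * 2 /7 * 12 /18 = -30704 /91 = -337.41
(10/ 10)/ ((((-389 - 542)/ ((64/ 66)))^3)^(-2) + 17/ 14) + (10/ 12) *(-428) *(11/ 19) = -23942723530006602107672829840644/ 116414603198203628054499386199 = -205.67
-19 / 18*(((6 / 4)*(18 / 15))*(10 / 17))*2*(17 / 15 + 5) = -3496 / 255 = -13.71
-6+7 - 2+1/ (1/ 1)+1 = 1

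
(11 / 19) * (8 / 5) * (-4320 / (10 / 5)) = -38016 / 19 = -2000.84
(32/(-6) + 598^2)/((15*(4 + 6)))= 536398/225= 2383.99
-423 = -423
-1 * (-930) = 930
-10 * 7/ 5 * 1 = -14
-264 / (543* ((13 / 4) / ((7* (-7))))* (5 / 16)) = 275968 / 11765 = 23.46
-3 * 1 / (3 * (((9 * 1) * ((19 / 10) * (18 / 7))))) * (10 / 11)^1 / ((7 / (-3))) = 50 / 5643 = 0.01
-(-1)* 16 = 16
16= 16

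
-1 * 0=0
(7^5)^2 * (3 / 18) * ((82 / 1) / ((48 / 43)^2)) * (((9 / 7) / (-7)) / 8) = -437023799009 / 6144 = -71130175.62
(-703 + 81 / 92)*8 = -129190 / 23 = -5616.96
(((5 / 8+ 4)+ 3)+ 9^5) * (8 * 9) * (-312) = -1326648024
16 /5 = 3.20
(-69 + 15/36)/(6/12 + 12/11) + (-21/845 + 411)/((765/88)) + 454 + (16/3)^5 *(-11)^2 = 127693819468291/244348650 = 522588.60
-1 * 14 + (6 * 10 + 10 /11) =46.91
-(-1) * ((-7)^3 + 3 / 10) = -3427 / 10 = -342.70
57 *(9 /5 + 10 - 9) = 798 /5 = 159.60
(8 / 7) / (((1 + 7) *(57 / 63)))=3 / 19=0.16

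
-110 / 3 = -36.67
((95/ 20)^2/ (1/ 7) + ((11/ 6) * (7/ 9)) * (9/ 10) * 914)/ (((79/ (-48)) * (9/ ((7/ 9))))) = -2235919/ 31995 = -69.88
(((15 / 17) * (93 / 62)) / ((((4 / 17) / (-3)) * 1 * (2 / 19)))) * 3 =-7695 / 16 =-480.94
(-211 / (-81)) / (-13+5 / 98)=-20678 / 102789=-0.20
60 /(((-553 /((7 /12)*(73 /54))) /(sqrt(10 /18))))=-0.06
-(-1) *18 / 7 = 18 / 7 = 2.57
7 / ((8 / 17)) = 119 / 8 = 14.88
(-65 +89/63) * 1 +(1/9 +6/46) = -30596/483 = -63.35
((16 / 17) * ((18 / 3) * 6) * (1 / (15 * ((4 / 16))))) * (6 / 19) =4608 / 1615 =2.85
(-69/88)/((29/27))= -1863/2552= -0.73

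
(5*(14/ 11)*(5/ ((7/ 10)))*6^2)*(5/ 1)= 90000/ 11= 8181.82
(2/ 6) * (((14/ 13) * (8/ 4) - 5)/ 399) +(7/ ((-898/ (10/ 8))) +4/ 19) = 0.20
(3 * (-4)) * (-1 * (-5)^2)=300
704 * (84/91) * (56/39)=157696/169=933.11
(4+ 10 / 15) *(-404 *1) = -1885.33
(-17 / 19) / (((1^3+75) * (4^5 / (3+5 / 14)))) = -799 / 20701184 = -0.00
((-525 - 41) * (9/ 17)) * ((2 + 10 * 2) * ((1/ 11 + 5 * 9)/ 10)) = -2526624/ 85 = -29724.99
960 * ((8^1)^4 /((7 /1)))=3932160 /7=561737.14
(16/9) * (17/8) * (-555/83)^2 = 1163650/6889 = 168.91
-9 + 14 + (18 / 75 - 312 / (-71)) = 17101 / 1775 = 9.63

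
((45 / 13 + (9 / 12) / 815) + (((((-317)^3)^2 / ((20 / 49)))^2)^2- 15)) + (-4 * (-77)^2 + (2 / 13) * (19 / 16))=12952021899273765683284300330939048401814285854582681176873412040004999 / 339040000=38202046659018893591565300000000000000000000000000000000000000.00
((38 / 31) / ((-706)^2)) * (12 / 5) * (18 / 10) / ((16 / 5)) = 513 / 154515160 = 0.00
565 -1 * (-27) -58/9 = 5270/9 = 585.56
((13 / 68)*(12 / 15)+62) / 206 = 5283 / 17510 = 0.30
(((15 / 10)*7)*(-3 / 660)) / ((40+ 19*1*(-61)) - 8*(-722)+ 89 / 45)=-189 / 18449552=-0.00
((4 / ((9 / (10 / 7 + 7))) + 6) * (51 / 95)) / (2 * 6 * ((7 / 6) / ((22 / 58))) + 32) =57409 / 756105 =0.08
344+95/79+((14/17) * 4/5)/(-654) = 757995233/2195805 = 345.20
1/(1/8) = 8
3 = 3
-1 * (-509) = 509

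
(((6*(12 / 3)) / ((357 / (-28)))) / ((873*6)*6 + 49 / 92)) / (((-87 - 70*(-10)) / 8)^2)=-0.00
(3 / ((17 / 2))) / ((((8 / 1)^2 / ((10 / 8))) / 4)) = 15 / 544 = 0.03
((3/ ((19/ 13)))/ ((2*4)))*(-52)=-13.34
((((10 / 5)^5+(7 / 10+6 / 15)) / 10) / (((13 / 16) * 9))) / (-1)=-1324 / 2925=-0.45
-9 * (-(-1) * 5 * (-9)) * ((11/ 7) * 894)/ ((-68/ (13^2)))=-336544065/ 238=-1414050.69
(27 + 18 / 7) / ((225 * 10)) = 23 / 1750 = 0.01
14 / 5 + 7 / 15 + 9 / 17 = 968 / 255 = 3.80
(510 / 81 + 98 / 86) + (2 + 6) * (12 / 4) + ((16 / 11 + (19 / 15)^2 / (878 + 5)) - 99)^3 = -416541528636578091568676077 / 448824107675791546875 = -928072.98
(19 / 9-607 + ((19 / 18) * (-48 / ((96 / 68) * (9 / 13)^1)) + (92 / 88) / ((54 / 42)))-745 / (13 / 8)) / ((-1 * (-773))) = -1.44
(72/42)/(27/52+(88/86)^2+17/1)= 384592/4165259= 0.09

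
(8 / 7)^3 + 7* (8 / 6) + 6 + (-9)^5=-60744107 / 1029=-59032.17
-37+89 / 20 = -651 / 20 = -32.55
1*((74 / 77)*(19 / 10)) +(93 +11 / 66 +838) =2155213 / 2310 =932.99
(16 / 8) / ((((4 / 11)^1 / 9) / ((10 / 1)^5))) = 4950000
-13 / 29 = -0.45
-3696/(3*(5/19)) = -23408/5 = -4681.60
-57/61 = -0.93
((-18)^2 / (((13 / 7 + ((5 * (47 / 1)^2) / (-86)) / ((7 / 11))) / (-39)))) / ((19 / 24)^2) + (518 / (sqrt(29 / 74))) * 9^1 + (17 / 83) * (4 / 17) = 363843160964 / 3606856051 + 4662 * sqrt(2146) / 29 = 7548.01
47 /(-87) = -47 /87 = -0.54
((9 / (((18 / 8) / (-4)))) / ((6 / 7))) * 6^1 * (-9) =1008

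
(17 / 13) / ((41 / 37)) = 629 / 533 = 1.18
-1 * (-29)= 29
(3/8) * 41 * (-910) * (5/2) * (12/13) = -64575/2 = -32287.50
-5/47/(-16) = 5/752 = 0.01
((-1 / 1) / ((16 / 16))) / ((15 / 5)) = -1 / 3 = -0.33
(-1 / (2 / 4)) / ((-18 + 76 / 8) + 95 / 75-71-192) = 60 / 8107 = 0.01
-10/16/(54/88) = -55/54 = -1.02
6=6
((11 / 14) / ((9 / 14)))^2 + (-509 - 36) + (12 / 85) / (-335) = -1253584372 / 2306475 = -543.51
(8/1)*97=776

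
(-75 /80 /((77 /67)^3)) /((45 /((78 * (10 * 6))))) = -58648785 /913066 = -64.23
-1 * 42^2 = -1764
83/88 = 0.94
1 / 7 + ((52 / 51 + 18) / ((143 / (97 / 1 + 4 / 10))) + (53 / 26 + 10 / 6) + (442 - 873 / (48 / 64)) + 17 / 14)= -35939042 / 51051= -703.98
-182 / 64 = -91 / 32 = -2.84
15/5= 3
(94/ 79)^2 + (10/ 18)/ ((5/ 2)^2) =1.50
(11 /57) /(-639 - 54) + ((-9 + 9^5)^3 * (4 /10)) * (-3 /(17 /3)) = -2660461339395686417 /61047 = -43580541867670.59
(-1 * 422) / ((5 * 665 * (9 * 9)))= -422 / 269325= -0.00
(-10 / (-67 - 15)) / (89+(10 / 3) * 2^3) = 15 / 14227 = 0.00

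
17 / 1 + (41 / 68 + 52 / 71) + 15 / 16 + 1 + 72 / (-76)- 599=-212698817 / 366928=-579.67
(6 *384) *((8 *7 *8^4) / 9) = 58720256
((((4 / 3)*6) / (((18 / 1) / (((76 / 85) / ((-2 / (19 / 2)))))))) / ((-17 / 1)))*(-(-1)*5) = 1444 / 2601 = 0.56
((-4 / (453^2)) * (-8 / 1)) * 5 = 0.00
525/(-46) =-525/46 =-11.41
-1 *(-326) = 326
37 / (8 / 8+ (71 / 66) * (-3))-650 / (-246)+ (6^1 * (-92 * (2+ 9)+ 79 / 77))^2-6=547611730189 / 14883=36794445.35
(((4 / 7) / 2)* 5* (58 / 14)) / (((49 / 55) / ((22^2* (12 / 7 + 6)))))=416869200 / 16807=24803.31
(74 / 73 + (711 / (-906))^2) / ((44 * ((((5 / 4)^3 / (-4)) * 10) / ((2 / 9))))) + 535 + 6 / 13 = 716906030034811 / 1338860469375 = 535.46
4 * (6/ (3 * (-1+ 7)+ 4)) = 12/ 11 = 1.09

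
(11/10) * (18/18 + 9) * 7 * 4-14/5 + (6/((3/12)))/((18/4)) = 4658/15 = 310.53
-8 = -8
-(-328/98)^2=-26896/2401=-11.20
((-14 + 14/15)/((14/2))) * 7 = -196/15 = -13.07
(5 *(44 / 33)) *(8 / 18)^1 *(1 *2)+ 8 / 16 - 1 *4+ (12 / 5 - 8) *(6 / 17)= 2063 / 4590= 0.45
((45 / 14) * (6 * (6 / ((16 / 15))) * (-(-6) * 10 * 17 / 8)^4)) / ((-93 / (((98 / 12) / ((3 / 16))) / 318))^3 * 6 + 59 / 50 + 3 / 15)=-3597625542877734375 / 235704430855099372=-15.26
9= 9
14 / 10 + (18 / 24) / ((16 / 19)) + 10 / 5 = 1373 / 320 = 4.29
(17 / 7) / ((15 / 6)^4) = 272 / 4375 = 0.06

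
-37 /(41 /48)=-1776 /41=-43.32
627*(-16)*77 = -772464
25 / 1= 25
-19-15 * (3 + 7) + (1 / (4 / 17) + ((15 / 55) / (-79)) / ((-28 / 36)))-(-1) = -3984257 / 24332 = -163.75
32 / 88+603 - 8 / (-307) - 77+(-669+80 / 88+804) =2236583 / 3377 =662.30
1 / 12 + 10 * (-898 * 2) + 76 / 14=-1508177 / 84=-17954.49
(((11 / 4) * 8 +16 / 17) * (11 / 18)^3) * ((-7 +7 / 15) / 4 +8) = 3304873 / 99144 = 33.33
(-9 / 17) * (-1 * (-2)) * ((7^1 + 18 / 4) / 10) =-207 / 170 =-1.22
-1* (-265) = 265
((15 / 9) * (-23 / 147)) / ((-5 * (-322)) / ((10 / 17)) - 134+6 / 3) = -23 / 229761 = -0.00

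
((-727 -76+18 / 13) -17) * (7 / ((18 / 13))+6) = -1058879 / 117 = -9050.25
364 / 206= 182 / 103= 1.77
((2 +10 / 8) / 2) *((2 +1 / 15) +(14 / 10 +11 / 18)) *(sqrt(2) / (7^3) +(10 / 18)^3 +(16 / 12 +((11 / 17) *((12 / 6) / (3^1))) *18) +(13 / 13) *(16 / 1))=4771 *sqrt(2) / 246960 +298822043 / 1784592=167.47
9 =9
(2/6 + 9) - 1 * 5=13/3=4.33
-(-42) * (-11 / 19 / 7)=-66 / 19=-3.47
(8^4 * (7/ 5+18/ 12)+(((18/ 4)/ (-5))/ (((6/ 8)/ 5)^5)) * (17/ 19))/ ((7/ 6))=6536192/ 5985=1092.10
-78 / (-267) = 26 / 89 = 0.29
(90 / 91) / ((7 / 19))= 1710 / 637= 2.68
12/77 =0.16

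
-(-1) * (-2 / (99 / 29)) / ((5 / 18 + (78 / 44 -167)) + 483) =-58 / 31487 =-0.00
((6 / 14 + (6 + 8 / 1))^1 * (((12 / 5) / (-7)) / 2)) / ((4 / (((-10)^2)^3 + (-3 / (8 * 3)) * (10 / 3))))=-34628557 / 56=-618367.09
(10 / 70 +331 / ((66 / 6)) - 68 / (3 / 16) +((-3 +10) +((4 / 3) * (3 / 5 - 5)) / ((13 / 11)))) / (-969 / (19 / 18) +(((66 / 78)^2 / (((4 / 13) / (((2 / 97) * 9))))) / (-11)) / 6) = 641611156 / 1782713625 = 0.36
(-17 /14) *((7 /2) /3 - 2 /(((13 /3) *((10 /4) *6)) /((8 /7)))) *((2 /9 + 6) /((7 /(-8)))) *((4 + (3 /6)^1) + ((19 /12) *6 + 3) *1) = 14283536 /85995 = 166.10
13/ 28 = 0.46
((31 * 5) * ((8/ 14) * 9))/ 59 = 5580/ 413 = 13.51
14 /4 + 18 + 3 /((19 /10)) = 877 /38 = 23.08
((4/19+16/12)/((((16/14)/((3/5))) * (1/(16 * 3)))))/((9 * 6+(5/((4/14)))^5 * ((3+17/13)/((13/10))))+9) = 178464/24948179615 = 0.00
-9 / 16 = -0.56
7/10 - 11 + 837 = 8267/10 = 826.70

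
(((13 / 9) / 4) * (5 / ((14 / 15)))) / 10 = 65 / 336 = 0.19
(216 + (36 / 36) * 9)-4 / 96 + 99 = 7775 / 24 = 323.96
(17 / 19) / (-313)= -17 / 5947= -0.00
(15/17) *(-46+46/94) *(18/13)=-577530/10387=-55.60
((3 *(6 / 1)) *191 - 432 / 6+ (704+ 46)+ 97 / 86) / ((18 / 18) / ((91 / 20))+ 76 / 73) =3265.29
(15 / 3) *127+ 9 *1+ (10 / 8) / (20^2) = 206081 / 320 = 644.00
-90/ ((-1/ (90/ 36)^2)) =1125/ 2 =562.50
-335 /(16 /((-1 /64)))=335 /1024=0.33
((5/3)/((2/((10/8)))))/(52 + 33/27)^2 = 675/1835528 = 0.00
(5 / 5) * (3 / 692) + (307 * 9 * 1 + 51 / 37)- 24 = 70164759 / 25604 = 2740.38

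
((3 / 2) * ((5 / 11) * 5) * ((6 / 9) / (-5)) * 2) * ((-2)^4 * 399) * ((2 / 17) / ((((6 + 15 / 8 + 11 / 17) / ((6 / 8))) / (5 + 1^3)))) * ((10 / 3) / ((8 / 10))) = -1008000 / 671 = -1502.24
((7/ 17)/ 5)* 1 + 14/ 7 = 177/ 85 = 2.08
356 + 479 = 835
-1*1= -1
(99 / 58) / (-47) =-99 / 2726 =-0.04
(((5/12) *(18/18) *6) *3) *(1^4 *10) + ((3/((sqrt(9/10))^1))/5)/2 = sqrt(10)/10 + 75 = 75.32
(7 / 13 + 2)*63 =2079 / 13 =159.92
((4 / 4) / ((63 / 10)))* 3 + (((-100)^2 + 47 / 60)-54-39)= 4161469 / 420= 9908.26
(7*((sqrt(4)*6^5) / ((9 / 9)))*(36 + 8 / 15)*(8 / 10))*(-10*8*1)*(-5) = 1272692736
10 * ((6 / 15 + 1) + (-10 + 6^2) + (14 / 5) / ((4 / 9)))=337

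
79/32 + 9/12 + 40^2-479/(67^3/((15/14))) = 1603.22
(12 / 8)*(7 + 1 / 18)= 127 / 12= 10.58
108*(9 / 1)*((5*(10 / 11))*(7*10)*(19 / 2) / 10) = 3231900 / 11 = 293809.09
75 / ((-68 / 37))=-40.81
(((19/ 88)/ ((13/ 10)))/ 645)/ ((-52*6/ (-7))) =133/ 23021856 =0.00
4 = 4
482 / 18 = 241 / 9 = 26.78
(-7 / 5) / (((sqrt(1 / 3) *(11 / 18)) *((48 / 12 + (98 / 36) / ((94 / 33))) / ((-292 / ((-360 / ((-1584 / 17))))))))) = 41501376 *sqrt(3) / 1187875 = 60.51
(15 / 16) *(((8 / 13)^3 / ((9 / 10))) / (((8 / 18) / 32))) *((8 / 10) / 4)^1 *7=53760 / 2197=24.47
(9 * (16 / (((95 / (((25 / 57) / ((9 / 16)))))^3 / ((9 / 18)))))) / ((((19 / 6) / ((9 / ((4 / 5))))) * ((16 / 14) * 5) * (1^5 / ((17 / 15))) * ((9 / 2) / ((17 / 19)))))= 207155200 / 37143052370667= 0.00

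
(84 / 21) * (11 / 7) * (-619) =-27236 / 7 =-3890.86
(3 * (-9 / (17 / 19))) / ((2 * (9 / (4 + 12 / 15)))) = -684 / 85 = -8.05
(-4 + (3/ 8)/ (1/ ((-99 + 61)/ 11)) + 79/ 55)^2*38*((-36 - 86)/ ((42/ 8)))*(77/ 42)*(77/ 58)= -92823151/ 2900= -32007.98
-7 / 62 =-0.11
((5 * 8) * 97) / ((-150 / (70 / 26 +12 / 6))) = -23668 / 195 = -121.37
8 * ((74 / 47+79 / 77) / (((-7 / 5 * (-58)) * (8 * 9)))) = 15685 / 4407942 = 0.00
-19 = -19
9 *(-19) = -171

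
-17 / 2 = -8.50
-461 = -461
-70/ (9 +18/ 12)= -20/ 3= -6.67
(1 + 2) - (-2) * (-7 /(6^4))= 1937 /648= 2.99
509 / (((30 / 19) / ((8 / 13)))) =38684 / 195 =198.38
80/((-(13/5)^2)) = -2000/169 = -11.83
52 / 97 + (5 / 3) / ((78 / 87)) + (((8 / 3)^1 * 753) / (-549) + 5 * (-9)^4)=45419333257 / 1384578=32803.74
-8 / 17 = -0.47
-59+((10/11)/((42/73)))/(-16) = -218429/3696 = -59.10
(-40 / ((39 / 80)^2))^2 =65536000000 / 2313441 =28328.36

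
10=10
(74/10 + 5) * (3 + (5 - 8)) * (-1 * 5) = 0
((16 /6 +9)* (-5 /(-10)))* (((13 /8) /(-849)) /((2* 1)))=-455 /81504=-0.01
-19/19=-1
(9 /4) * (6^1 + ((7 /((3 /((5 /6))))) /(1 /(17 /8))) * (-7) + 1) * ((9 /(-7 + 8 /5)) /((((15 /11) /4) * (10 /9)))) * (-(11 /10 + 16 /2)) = -1975.10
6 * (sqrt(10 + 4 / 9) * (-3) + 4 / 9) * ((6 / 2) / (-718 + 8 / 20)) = -10 / 897 + 15 * sqrt(94) / 598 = 0.23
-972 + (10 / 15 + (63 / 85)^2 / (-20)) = -421084907 / 433500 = -971.36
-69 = -69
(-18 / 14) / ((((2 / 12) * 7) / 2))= -108 / 49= -2.20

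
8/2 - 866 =-862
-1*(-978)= 978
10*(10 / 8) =25 / 2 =12.50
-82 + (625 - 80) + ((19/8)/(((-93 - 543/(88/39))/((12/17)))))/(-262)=10091385905/21795649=463.00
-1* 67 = -67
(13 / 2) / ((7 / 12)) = 78 / 7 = 11.14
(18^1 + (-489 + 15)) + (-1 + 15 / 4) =-1813 / 4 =-453.25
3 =3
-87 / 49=-1.78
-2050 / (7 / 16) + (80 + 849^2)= 5013367 / 7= 716195.29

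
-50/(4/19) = -475/2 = -237.50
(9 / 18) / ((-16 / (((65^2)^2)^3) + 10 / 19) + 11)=108072172199008544921875 / 2491347969640302246093142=0.04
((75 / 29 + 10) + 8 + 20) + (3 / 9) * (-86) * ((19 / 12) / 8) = 145795 / 4176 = 34.91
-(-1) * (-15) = -15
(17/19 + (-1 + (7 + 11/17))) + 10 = 5666/323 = 17.54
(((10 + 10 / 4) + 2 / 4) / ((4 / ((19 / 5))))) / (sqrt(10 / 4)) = 247 * sqrt(10) / 100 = 7.81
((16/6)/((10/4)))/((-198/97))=-776/1485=-0.52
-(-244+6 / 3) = 242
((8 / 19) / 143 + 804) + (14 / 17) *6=37364320 / 46189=808.94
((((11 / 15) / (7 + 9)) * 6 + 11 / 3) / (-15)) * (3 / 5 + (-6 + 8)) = -6149 / 9000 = -0.68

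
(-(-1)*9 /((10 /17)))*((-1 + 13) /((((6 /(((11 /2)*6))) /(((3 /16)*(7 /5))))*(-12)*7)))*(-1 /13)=5049 /20800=0.24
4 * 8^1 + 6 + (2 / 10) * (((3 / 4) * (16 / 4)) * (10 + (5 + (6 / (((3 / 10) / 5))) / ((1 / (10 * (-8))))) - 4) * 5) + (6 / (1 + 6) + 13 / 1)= -167406 / 7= -23915.14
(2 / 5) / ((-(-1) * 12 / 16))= 8 / 15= 0.53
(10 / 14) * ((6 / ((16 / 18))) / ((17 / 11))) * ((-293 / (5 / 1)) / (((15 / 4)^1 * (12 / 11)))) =-106359 / 2380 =-44.69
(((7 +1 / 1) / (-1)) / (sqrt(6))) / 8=-sqrt(6) / 6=-0.41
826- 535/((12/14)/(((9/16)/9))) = 75551/96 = 786.99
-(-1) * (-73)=-73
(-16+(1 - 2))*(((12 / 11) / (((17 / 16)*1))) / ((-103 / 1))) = 192 / 1133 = 0.17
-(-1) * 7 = 7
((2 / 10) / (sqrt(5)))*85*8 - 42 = -42 +136*sqrt(5) / 5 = 18.82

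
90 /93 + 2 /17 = 1.09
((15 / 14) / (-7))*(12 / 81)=-10 / 441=-0.02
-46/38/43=-23/817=-0.03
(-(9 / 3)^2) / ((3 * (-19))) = 3 / 19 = 0.16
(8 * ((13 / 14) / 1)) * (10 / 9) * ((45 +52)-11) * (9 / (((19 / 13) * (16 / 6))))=218010 / 133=1639.17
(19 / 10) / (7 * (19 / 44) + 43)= 418 / 10125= 0.04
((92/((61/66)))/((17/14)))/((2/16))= 680064/1037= 655.80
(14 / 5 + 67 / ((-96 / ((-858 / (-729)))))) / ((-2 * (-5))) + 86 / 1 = 50270591 / 583200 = 86.20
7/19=0.37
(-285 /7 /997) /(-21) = 95 /48853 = 0.00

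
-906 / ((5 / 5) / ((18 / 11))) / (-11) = 16308 / 121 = 134.78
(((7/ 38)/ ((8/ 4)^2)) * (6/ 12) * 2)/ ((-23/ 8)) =-7/ 437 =-0.02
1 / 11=0.09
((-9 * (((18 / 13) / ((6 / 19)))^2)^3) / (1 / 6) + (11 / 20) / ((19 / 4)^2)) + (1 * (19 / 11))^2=-383689.02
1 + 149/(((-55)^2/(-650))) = -3753/121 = -31.02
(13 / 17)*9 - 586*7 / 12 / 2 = -33463 / 204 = -164.03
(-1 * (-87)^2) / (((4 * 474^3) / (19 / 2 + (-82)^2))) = -3775249 / 31554496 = -0.12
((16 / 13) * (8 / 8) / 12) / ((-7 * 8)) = -1 / 546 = -0.00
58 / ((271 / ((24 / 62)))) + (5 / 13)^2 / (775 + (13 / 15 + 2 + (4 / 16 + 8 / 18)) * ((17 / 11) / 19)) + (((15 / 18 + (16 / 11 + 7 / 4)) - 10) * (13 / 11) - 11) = -1080061538959360423 / 60126661230929436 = -17.96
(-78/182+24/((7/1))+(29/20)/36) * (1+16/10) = 28457/3600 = 7.90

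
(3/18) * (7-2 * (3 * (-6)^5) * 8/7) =373297/42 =8888.02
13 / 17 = 0.76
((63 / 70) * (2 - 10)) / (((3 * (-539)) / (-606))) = -7272 / 2695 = -2.70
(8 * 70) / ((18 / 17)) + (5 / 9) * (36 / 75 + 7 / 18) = 428791 / 810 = 529.37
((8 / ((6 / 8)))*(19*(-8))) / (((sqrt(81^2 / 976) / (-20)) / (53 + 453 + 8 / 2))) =66150400*sqrt(61) / 81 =6378409.14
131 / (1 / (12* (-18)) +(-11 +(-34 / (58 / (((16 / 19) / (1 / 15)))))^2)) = 8590693896 / 2873962823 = 2.99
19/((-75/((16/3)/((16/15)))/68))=-1292/15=-86.13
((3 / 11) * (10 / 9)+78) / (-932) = -646 / 7689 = -0.08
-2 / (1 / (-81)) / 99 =18 / 11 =1.64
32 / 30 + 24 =376 / 15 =25.07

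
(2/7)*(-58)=-116/7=-16.57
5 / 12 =0.42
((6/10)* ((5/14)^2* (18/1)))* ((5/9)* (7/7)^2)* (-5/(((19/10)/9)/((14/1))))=-33750/133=-253.76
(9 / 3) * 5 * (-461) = -6915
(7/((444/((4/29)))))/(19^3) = 7/22079121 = 0.00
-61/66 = -0.92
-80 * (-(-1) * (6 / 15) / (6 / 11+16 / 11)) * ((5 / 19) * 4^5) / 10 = -8192 / 19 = -431.16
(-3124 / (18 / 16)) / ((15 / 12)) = -99968 / 45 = -2221.51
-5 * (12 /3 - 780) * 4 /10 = 1552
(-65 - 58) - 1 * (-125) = 2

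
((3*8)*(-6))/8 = -18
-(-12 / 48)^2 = -1 / 16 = -0.06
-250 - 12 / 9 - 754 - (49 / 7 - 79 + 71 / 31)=-87013 / 93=-935.62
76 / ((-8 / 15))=-285 / 2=-142.50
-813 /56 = -14.52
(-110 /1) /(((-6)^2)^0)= -110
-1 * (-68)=68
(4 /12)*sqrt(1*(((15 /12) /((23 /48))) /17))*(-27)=-18*sqrt(5865) /391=-3.53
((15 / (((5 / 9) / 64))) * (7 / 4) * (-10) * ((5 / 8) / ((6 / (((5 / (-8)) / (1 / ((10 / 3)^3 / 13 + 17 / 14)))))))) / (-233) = -2495875 / 72696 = -34.33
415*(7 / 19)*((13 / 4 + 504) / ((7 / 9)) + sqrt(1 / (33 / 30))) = 2905*sqrt(110) / 209 + 7578315 / 76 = 99860.45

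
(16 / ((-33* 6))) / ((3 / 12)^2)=-128 / 99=-1.29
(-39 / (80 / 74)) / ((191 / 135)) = -38961 / 1528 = -25.50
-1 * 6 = -6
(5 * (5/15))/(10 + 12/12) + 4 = 4.15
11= 11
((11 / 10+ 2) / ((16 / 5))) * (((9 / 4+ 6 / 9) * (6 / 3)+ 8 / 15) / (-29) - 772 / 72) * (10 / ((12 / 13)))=-5754437 / 50112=-114.83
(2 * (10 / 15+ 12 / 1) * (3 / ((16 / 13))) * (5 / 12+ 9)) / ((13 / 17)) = 36499 / 48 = 760.40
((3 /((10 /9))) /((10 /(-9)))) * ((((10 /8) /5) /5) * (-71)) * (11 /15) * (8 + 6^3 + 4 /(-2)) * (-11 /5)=-77241681 /25000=-3089.67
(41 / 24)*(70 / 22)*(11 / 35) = 41 / 24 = 1.71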